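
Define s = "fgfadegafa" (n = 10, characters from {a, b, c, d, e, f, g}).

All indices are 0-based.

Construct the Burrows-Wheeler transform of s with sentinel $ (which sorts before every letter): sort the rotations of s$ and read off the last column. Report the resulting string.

rank  rotation     last
    0  $fgfadegafa  a
    1  a$fgfadegaf  f
    2  adegafa$fgf  f
    3  afa$fgfadeg  g
    4  degafa$fgfa  a
    5  egafa$fgfad  d
    6  fa$fgfadega  a
    7  fadegafa$fg  g
    8  fgfadegafa$  $
    9  gafa$fgfade  e
   10  gfadegafa$f  f

affgadag$ef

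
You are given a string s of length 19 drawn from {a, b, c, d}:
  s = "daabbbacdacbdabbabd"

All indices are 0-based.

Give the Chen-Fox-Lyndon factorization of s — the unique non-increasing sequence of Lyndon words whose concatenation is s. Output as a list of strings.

["d", "aabbbacdacbdabbabd"]

emit factor 1: 'd' (i=0, period=1)
emit factor 2: 'aabbbacdacbdabbabd' (i=1, period=18)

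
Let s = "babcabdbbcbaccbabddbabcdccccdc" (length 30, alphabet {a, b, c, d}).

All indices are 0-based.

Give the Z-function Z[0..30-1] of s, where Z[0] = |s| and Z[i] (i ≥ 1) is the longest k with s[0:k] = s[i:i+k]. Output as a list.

[30, 0, 1, 0, 0, 1, 0, 1, 1, 0, 2, 0, 0, 0, 3, 0, 1, 0, 0, 4, 0, 1, 0, 0, 0, 0, 0, 0, 0, 0]

Z[0]=30
i=1: fresh scan; Z[1]=0
i=2: fresh scan; Z[2]=1 grow→box=[2,3)
i=3: fresh scan; Z[3]=0
i=4: fresh scan; Z[4]=0
i=5: fresh scan; Z[5]=1 grow→box=[5,6)
i=6: fresh scan; Z[6]=0
i=7: fresh scan; Z[7]=1 grow→box=[7,8)
i=8: fresh scan; Z[8]=1 grow→box=[8,9)
i=9: fresh scan; Z[9]=0
i=10: fresh scan; Z[10]=2 grow→box=[10,12)
i=11: min(r-i=1, Z[1]=0)=0; Z[11]=0
i=12: fresh scan; Z[12]=0
i=13: fresh scan; Z[13]=0
i=14: fresh scan; Z[14]=3 grow→box=[14,17)
i=15: min(r-i=2, Z[1]=0)=0; Z[15]=0
i=16: min(r-i=1, Z[2]=1)=1; Z[16]=1
i=17: fresh scan; Z[17]=0
i=18: fresh scan; Z[18]=0
i=19: fresh scan; Z[19]=4 grow→box=[19,23)
i=20: min(r-i=3, Z[1]=0)=0; Z[20]=0
i=21: min(r-i=2, Z[2]=1)=1; Z[21]=1
i=22: min(r-i=1, Z[3]=0)=0; Z[22]=0
i=23: fresh scan; Z[23]=0
i=24: fresh scan; Z[24]=0
i=25: fresh scan; Z[25]=0
i=26: fresh scan; Z[26]=0
i=27: fresh scan; Z[27]=0
i=28: fresh scan; Z[28]=0
i=29: fresh scan; Z[29]=0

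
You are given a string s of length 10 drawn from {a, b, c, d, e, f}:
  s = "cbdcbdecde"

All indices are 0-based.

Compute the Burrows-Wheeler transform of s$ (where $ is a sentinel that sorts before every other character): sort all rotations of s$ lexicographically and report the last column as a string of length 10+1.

ecc$debcbdd

rank  rotation     last
    0  $cbdcbdecde  e
    1  bdcbdecde$c  c
    2  bdecde$cbdc  c
    3  cbdcbdecde$  $
    4  cbdecde$cbd  d
    5  cde$cbdcbde  e
    6  dcbdecde$cb  b
    7  de$cbdcbdec  c
    8  decde$cbdcb  b
    9  e$cbdcbdecd  d
   10  ecde$cbdcbd  d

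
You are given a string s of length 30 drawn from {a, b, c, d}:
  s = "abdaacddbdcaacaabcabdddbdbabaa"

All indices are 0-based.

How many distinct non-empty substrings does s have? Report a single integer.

416

rank→(start, suffix):
  0 → (29, 'a')
  1 → (28, 'aa')
  2 → (14, 'aabcabdddbdbabaa')
  3 → (11, 'aacaabcabdddbdbabaa')
  4 → (3, 'aacddbdcaacaabcabdddbdbabaa')
  5 → (26, 'abaa')
  6 → (15, 'abcabdddbdbabaa')
  7 → (0, 'abdaacddbdcaacaabcabdddbdbabaa')
  8 → (18, 'abdddbdbabaa')
  9 → (12, 'acaabcabdddbdbabaa')
  10 → (4, 'acddbdcaacaabcabdddbdbabaa')
  11 → (27, 'baa')
  12 → (25, 'babaa')
  13 → (16, 'bcabdddbdbabaa')
  14 → (1, 'bdaacddbdcaacaabcabdddbdbabaa')
  15 → (23, 'bdbabaa')
  16 → (8, 'bdcaacaabcabdddbdbabaa')
  17 → (19, 'bdddbdbabaa')
  18 → (13, 'caabcabdddbdbabaa')
  19 → (10, 'caacaabcabdddbdbabaa')
  20 → (17, 'cabdddbdbabaa')
  21 → (5, 'cddbdcaacaabcabdddbdbabaa')
  22 → (2, 'daacddbdcaacaabcabdddbdbabaa')
  23 → (24, 'dbabaa')
  24 → (22, 'dbdbabaa')
  25 → (7, 'dbdcaacaabcabdddbdbabaa')
  26 → (9, 'dcaacaabcabdddbdbabaa')
  27 → (21, 'ddbdbabaa')
  28 → (6, 'ddbdcaacaabcabdddbdbabaa')
  29 → (20, 'dddbdbabaa')

SA = [29, 28, 14, 11, 3, 26, 15, 0, 18, 12, 4, 27, 25, 16, 1, 23, 8, 19, 13, 10, 17, 5, 2, 24, 22, 7, 9, 21, 6, 20]
rank  pair      lcp
   1  s[29:],s[28:]  1  'a'
   2  s[28:],s[14:]  2  'aa'
   3  s[14:],s[11:]  2  'aa'
   4  s[11:],s[3:]  3  'aac'
   5  s[3:],s[26:]  1  'a'
   6  s[26:],s[15:]  2  'ab'
   7  s[15:],s[0:]  2  'ab'
   8  s[0:],s[18:]  3  'abd'
   9  s[18:],s[12:]  1  'a'
  10  s[12:],s[4:]  2  'ac'
  11  s[4:],s[27:]  0  ''
  12  s[27:],s[25:]  2  'ba'
  13  s[25:],s[16:]  1  'b'
  14  s[16:],s[1:]  1  'b'
  15  s[1:],s[23:]  2  'bd'
  16  s[23:],s[8:]  2  'bd'
  17  s[8:],s[19:]  2  'bd'
  18  s[19:],s[13:]  0  ''
  19  s[13:],s[10:]  3  'caa'
  20  s[10:],s[17:]  2  'ca'
  21  s[17:],s[5:]  1  'c'
  22  s[5:],s[2:]  0  ''
  23  s[2:],s[24:]  1  'd'
  24  s[24:],s[22:]  2  'db'
  25  s[22:],s[7:]  3  'dbd'
  26  s[7:],s[9:]  1  'd'
  27  s[9:],s[21:]  1  'd'
  28  s[21:],s[6:]  4  'ddbd'
  29  s[6:],s[20:]  2  'dd'

n(n+1)/2 = 30·31/2 = 465
Σ LCP = 0 + 1 + 2 + 2 + 3 + 1 + 2 + 2 + 3 + 1 + 2 + 0 + 2 + 1 + 1 + 2 + 2 + 2 + 0 + 3 + 2 + 1 + 0 + 1 + 2 + 3 + 1 + 1 + 4 + 2 = 49
distinct = 465 − 49 = 416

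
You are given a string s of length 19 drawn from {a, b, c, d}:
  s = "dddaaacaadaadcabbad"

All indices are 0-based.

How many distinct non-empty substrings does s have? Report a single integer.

rank | idx | suffix
   0 |   3 | aaacaadaadcabbad
   1 |   4 | aacaadaadcabbad
   2 |   7 | aadaadcabbad
   3 |  10 | aadcabbad
   4 |  14 | abbad
   5 |   5 | acaadaadcabbad
   6 |  17 | ad
   7 |   8 | adaadcabbad
   8 |  11 | adcabbad
   9 |  16 | bad
  10 |  15 | bbad
  11 |   6 | caadaadcabbad
  12 |  13 | cabbad
  13 |  18 | d
  14 |   2 | daaacaadaadcabbad
  15 |   9 | daadcabbad
  16 |  12 | dcabbad
  17 |   1 | ddaaacaadaadcabbad
  18 |   0 | dddaaacaadaadcabbad

SA = [3, 4, 7, 10, 14, 5, 17, 8, 11, 16, 15, 6, 13, 18, 2, 9, 12, 1, 0]
rank  pair      lcp
   1  s[3:],s[4:]  2  'aa'
   2  s[4:],s[7:]  2  'aa'
   3  s[7:],s[10:]  3  'aad'
   4  s[10:],s[14:]  1  'a'
   5  s[14:],s[5:]  1  'a'
   6  s[5:],s[17:]  1  'a'
   7  s[17:],s[8:]  2  'ad'
   8  s[8:],s[11:]  2  'ad'
   9  s[11:],s[16:]  0  ''
  10  s[16:],s[15:]  1  'b'
  11  s[15:],s[6:]  0  ''
  12  s[6:],s[13:]  2  'ca'
  13  s[13:],s[18:]  0  ''
  14  s[18:],s[2:]  1  'd'
  15  s[2:],s[9:]  3  'daa'
  16  s[9:],s[12:]  1  'd'
  17  s[12:],s[1:]  1  'd'
  18  s[1:],s[0:]  2  'dd'

n(n+1)/2 = 19·20/2 = 190
Σ LCP = 0 + 2 + 2 + 3 + 1 + 1 + 1 + 2 + 2 + 0 + 1 + 0 + 2 + 0 + 1 + 3 + 1 + 1 + 2 = 25
distinct = 190 − 25 = 165

165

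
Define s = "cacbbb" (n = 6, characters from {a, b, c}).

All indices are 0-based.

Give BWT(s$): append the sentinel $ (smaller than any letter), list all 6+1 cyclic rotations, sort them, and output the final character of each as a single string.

rank  rotation last
    0  $cacbbb  b
    1  acbbb$c  c
    2  b$cacbb  b
    3  bb$cacb  b
    4  bbb$cac  c
    5  cacbbb$  $
    6  cbbb$ca  a

bcbbc$a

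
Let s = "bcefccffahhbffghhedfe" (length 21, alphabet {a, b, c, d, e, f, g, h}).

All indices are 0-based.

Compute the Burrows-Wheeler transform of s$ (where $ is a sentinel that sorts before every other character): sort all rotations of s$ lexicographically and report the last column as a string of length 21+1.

rank  rotation                last
    0  $bcefccffahhbffghhedfe  e
    1  ahhbffghhedfe$bcefccff  f
    2  bcefccffahhbffghhedfe$  $
    3  bffghhedfe$bcefccffahh  h
    4  ccffahhbffghhedfe$bcef  f
    5  cefccffahhbffghhedfe$b  b
    6  cffahhbffghhedfe$bcefc  c
    7  dfe$bcefccffahhbffghhe  e
    8  e$bcefccffahhbffghhedf  f
    9  edfe$bcefccffahhbffghh  h
   10  efccffahhbffghhedfe$bc  c
   11  fahhbffghhedfe$bcefccf  f
   12  fccffahhbffghhedfe$bce  e
   13  fe$bcefccffahhbffghhed  d
   14  ffahhbffghhedfe$bcefcc  c
   15  ffghhedfe$bcefccffahhb  b
   16  fghhedfe$bcefccffahhbf  f
   17  ghhedfe$bcefccffahhbff  f
   18  hbffghhedfe$bcefccffah  h
   19  hedfe$bcefccffahhbffgh  h
   20  hhbffghhedfe$bcefccffa  a
   21  hhedfe$bcefccffahhbffg  g

ef$hfbcefhcfedcbffhhag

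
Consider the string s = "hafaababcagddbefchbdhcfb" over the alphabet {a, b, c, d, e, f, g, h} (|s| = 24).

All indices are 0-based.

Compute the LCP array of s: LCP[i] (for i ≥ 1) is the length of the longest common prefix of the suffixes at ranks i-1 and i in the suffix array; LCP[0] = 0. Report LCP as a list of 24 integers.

rank→(start, suffix):
  0 → (3, 'aababcagddbefchbdhcfb')
  1 → (4, 'ababcagddbefchbdhcfb')
  2 → (6, 'abcagddbefchbdhcfb')
  3 → (1, 'afaababcagddbefchbdhcfb')
  4 → (9, 'agddbefchbdhcfb')
  5 → (23, 'b')
  6 → (5, 'babcagddbefchbdhcfb')
  7 → (7, 'bcagddbefchbdhcfb')
  8 → (18, 'bdhcfb')
  9 → (13, 'befchbdhcfb')
  10 → (8, 'cagddbefchbdhcfb')
  11 → (21, 'cfb')
  12 → (16, 'chbdhcfb')
  13 → (12, 'dbefchbdhcfb')
  14 → (11, 'ddbefchbdhcfb')
  15 → (19, 'dhcfb')
  16 → (14, 'efchbdhcfb')
  17 → (2, 'faababcagddbefchbdhcfb')
  18 → (22, 'fb')
  19 → (15, 'fchbdhcfb')
  20 → (10, 'gddbefchbdhcfb')
  21 → (0, 'hafaababcagddbefchbdhcfb')
  22 → (17, 'hbdhcfb')
  23 → (20, 'hcfb')

SA = [3, 4, 6, 1, 9, 23, 5, 7, 18, 13, 8, 21, 16, 12, 11, 19, 14, 2, 22, 15, 10, 0, 17, 20]
[i] adj suffixes → lcp
  [1] 3/4 → 1 ('a')
  [2] 4/6 → 2 ('ab')
  [3] 6/1 → 1 ('a')
  [4] 1/9 → 1 ('a')
  [5] 9/23 → 0 ('')
  [6] 23/5 → 1 ('b')
  [7] 5/7 → 1 ('b')
  [8] 7/18 → 1 ('b')
  [9] 18/13 → 1 ('b')
  [10] 13/8 → 0 ('')
  [11] 8/21 → 1 ('c')
  [12] 21/16 → 1 ('c')
  [13] 16/12 → 0 ('')
  [14] 12/11 → 1 ('d')
  [15] 11/19 → 1 ('d')
  [16] 19/14 → 0 ('')
  [17] 14/2 → 0 ('')
  [18] 2/22 → 1 ('f')
  [19] 22/15 → 1 ('f')
  [20] 15/10 → 0 ('')
  [21] 10/0 → 0 ('')
  [22] 0/17 → 1 ('h')
  [23] 17/20 → 1 ('h')

[0, 1, 2, 1, 1, 0, 1, 1, 1, 1, 0, 1, 1, 0, 1, 1, 0, 0, 1, 1, 0, 0, 1, 1]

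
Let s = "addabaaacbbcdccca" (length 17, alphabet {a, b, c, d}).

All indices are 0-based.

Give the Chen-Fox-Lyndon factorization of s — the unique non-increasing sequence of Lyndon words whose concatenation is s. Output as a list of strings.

["add", "ab", "aaacbbcdccc", "a"]

emit factor 1: 'add' (i=0, period=3)
emit factor 2: 'ab' (i=3, period=2)
emit factor 3: 'aaacbbcdccc' (i=5, period=11)
emit factor 4: 'a' (i=16, period=1)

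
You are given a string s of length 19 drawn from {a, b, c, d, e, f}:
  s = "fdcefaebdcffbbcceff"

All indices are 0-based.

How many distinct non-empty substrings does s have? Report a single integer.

rank→(start, suffix):
  0 → (5, 'aebdcffbbcceff')
  1 → (12, 'bbcceff')
  2 → (13, 'bcceff')
  3 → (7, 'bdcffbbcceff')
  4 → (14, 'cceff')
  5 → (2, 'cefaebdcffbbcceff')
  6 → (15, 'ceff')
  7 → (9, 'cffbbcceff')
  8 → (1, 'dcefaebdcffbbcceff')
  9 → (8, 'dcffbbcceff')
  10 → (6, 'ebdcffbbcceff')
  11 → (3, 'efaebdcffbbcceff')
  12 → (16, 'eff')
  13 → (18, 'f')
  14 → (4, 'faebdcffbbcceff')
  15 → (11, 'fbbcceff')
  16 → (0, 'fdcefaebdcffbbcceff')
  17 → (17, 'ff')
  18 → (10, 'ffbbcceff')

SA = [5, 12, 13, 7, 14, 2, 15, 9, 1, 8, 6, 3, 16, 18, 4, 11, 0, 17, 10]
i: (SA[i-1],SA[i]) lcp shared
  1: (5,12) 0 ''
  2: (12,13) 1 'b'
  3: (13,7) 1 'b'
  4: (7,14) 0 ''
  5: (14,2) 1 'c'
  6: (2,15) 3 'cef'
  7: (15,9) 1 'c'
  8: (9,1) 0 ''
  9: (1,8) 2 'dc'
  10: (8,6) 0 ''
  11: (6,3) 1 'e'
  12: (3,16) 2 'ef'
  13: (16,18) 0 ''
  14: (18,4) 1 'f'
  15: (4,11) 1 'f'
  16: (11,0) 1 'f'
  17: (0,17) 1 'f'
  18: (17,10) 2 'ff'

n(n+1)/2 = 19·20/2 = 190
Σ LCP = 0 + 0 + 1 + 1 + 0 + 1 + 3 + 1 + 0 + 2 + 0 + 1 + 2 + 0 + 1 + 1 + 1 + 1 + 2 = 18
distinct = 190 − 18 = 172

172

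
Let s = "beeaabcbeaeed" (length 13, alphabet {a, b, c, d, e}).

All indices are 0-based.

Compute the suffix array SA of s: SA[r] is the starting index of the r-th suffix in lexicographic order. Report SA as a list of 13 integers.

[3, 4, 9, 5, 7, 0, 6, 12, 2, 8, 11, 1, 10]

rank | idx | suffix
   0 |   3 | aabcbeaeed
   1 |   4 | abcbeaeed
   2 |   9 | aeed
   3 |   5 | bcbeaeed
   4 |   7 | beaeed
   5 |   0 | beeaabcbeaeed
   6 |   6 | cbeaeed
   7 |  12 | d
   8 |   2 | eaabcbeaeed
   9 |   8 | eaeed
  10 |  11 | ed
  11 |   1 | eeaabcbeaeed
  12 |  10 | eed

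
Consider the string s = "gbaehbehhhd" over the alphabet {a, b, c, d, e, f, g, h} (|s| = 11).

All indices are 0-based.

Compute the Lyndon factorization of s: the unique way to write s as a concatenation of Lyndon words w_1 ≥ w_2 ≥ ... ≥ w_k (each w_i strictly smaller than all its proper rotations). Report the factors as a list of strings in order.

emit factor 1: 'g' (i=0, period=1)
emit factor 2: 'b' (i=1, period=1)
emit factor 3: 'aehbehhhd' (i=2, period=9)

["g", "b", "aehbehhhd"]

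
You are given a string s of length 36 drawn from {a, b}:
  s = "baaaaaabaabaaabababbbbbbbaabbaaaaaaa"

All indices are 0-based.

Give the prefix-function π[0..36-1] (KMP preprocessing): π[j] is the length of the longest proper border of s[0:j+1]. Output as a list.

π[0] = 0
j=1 s[j]='a': π[1]=0 (border '')
j=2 s[j]='a': π[2]=0 (border '')
j=3 s[j]='a': π[3]=0 (border '')
j=4 s[j]='a': π[4]=0 (border '')
j=5 s[j]='a': π[5]=0 (border '')
j=6 s[j]='a': π[6]=0 (border '')
j=7 s[j]='b': π[7]=1 (border 'b')
j=8 s[j]='a': π[8]=2 (border 'ba')
j=9 s[j]='a': π[9]=3 (border 'baa')
j=10 s[j]='b': k: 3→0; π[10]=1 (border 'b')
j=11 s[j]='a': π[11]=2 (border 'ba')
j=12 s[j]='a': π[12]=3 (border 'baa')
j=13 s[j]='a': π[13]=4 (border 'baaa')
j=14 s[j]='b': k: 4→0; π[14]=1 (border 'b')
j=15 s[j]='a': π[15]=2 (border 'ba')
j=16 s[j]='b': k: 2→0; π[16]=1 (border 'b')
j=17 s[j]='a': π[17]=2 (border 'ba')
j=18 s[j]='b': k: 2→0; π[18]=1 (border 'b')
j=19 s[j]='b': k: 1→0; π[19]=1 (border 'b')
j=20 s[j]='b': k: 1→0; π[20]=1 (border 'b')
j=21 s[j]='b': k: 1→0; π[21]=1 (border 'b')
j=22 s[j]='b': k: 1→0; π[22]=1 (border 'b')
j=23 s[j]='b': k: 1→0; π[23]=1 (border 'b')
j=24 s[j]='b': k: 1→0; π[24]=1 (border 'b')
j=25 s[j]='a': π[25]=2 (border 'ba')
j=26 s[j]='a': π[26]=3 (border 'baa')
j=27 s[j]='b': k: 3→0; π[27]=1 (border 'b')
j=28 s[j]='b': k: 1→0; π[28]=1 (border 'b')
j=29 s[j]='a': π[29]=2 (border 'ba')
j=30 s[j]='a': π[30]=3 (border 'baa')
j=31 s[j]='a': π[31]=4 (border 'baaa')
j=32 s[j]='a': π[32]=5 (border 'baaaa')
j=33 s[j]='a': π[33]=6 (border 'baaaaa')
j=34 s[j]='a': π[34]=7 (border 'baaaaaa')
j=35 s[j]='a': k: 7→0; π[35]=0 (border '')

[0, 0, 0, 0, 0, 0, 0, 1, 2, 3, 1, 2, 3, 4, 1, 2, 1, 2, 1, 1, 1, 1, 1, 1, 1, 2, 3, 1, 1, 2, 3, 4, 5, 6, 7, 0]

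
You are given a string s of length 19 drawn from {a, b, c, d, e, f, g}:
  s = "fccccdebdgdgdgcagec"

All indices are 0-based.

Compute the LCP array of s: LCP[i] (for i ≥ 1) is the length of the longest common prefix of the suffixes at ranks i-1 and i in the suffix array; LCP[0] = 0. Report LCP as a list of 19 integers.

sorted suffixes:
  #0 SA[0]=15  'agec'
  #1 SA[1]=7  'bdgdgdgcagec'
  #2 SA[2]=18  'c'
  #3 SA[3]=14  'cagec'
  #4 SA[4]=1  'ccccdebdgdgdgcagec'
  #5 SA[5]=2  'cccdebdgdgdgcagec'
  #6 SA[6]=3  'ccdebdgdgdgcagec'
  #7 SA[7]=4  'cdebdgdgdgcagec'
  #8 SA[8]=5  'debdgdgdgcagec'
  #9 SA[9]=12  'dgcagec'
  #10 SA[10]=10  'dgdgcagec'
  #11 SA[11]=8  'dgdgdgcagec'
  #12 SA[12]=6  'ebdgdgdgcagec'
  #13 SA[13]=17  'ec'
  #14 SA[14]=0  'fccccdebdgdgdgcagec'
  #15 SA[15]=13  'gcagec'
  #16 SA[16]=11  'gdgcagec'
  #17 SA[17]=9  'gdgdgcagec'
  #18 SA[18]=16  'gec'

SA = [15, 7, 18, 14, 1, 2, 3, 4, 5, 12, 10, 8, 6, 17, 0, 13, 11, 9, 16]
i: (SA[i-1],SA[i]) lcp shared
  1: (15,7) 0 ''
  2: (7,18) 0 ''
  3: (18,14) 1 'c'
  4: (14,1) 1 'c'
  5: (1,2) 3 'ccc'
  6: (2,3) 2 'cc'
  7: (3,4) 1 'c'
  8: (4,5) 0 ''
  9: (5,12) 1 'd'
  10: (12,10) 2 'dg'
  11: (10,8) 4 'dgdg'
  12: (8,6) 0 ''
  13: (6,17) 1 'e'
  14: (17,0) 0 ''
  15: (0,13) 0 ''
  16: (13,11) 1 'g'
  17: (11,9) 3 'gdg'
  18: (9,16) 1 'g'

[0, 0, 0, 1, 1, 3, 2, 1, 0, 1, 2, 4, 0, 1, 0, 0, 1, 3, 1]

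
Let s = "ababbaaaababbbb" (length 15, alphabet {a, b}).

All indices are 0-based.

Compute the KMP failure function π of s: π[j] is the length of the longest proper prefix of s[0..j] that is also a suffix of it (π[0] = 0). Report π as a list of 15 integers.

[0, 0, 1, 2, 0, 1, 1, 1, 1, 2, 3, 4, 5, 0, 0]

π[0] = 0
j=1 s[j]='b': π[1]=0 (border '')
j=2 s[j]='a': π[2]=1 (border 'a')
j=3 s[j]='b': π[3]=2 (border 'ab')
j=4 s[j]='b': k: 2→0; π[4]=0 (border '')
j=5 s[j]='a': π[5]=1 (border 'a')
j=6 s[j]='a': k: 1→0; π[6]=1 (border 'a')
j=7 s[j]='a': k: 1→0; π[7]=1 (border 'a')
j=8 s[j]='a': k: 1→0; π[8]=1 (border 'a')
j=9 s[j]='b': π[9]=2 (border 'ab')
j=10 s[j]='a': π[10]=3 (border 'aba')
j=11 s[j]='b': π[11]=4 (border 'abab')
j=12 s[j]='b': π[12]=5 (border 'ababb')
j=13 s[j]='b': k: 5→0; π[13]=0 (border '')
j=14 s[j]='b': π[14]=0 (border '')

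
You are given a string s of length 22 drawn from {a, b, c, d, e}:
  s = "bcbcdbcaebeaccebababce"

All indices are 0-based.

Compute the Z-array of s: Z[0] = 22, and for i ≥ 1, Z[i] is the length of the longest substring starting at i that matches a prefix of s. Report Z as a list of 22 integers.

[22, 0, 2, 0, 0, 2, 0, 0, 0, 1, 0, 0, 0, 0, 0, 1, 0, 1, 0, 2, 0, 0]

Z[0]=22
i=1: fresh scan; Z[1]=0
i=2: fresh scan; Z[2]=2 scan→box=[2,4)
i=3: min(r-i=1, Z[1]=0)=0; Z[3]=0
i=4: fresh scan; Z[4]=0
i=5: fresh scan; Z[5]=2 scan→box=[5,7)
i=6: min(r-i=1, Z[1]=0)=0; Z[6]=0
i=7: fresh scan; Z[7]=0
i=8: fresh scan; Z[8]=0
i=9: fresh scan; Z[9]=1 scan→box=[9,10)
i=10: fresh scan; Z[10]=0
i=11: fresh scan; Z[11]=0
i=12: fresh scan; Z[12]=0
i=13: fresh scan; Z[13]=0
i=14: fresh scan; Z[14]=0
i=15: fresh scan; Z[15]=1 scan→box=[15,16)
i=16: fresh scan; Z[16]=0
i=17: fresh scan; Z[17]=1 scan→box=[17,18)
i=18: fresh scan; Z[18]=0
i=19: fresh scan; Z[19]=2 scan→box=[19,21)
i=20: min(r-i=1, Z[1]=0)=0; Z[20]=0
i=21: fresh scan; Z[21]=0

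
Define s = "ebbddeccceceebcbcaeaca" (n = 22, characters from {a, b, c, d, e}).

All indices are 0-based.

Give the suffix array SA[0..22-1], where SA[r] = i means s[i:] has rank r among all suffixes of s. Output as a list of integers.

rank | idx | suffix
   0 |  21 | a
   1 |  19 | aca
   2 |  17 | aeaca
   3 |   1 | bbddeccceceebcbcaeaca
   4 |  15 | bcaeaca
   5 |  13 | bcbcaeaca
   6 |   2 | bddeccceceebcbcaeaca
   7 |  20 | ca
   8 |  16 | caeaca
   9 |  14 | cbcaeaca
  10 |   6 | ccceceebcbcaeaca
  11 |   7 | cceceebcbcaeaca
  12 |   8 | ceceebcbcaeaca
  13 |  10 | ceebcbcaeaca
  14 |   3 | ddeccceceebcbcaeaca
  15 |   4 | deccceceebcbcaeaca
  16 |  18 | eaca
  17 |   0 | ebbddeccceceebcbcaeaca
  18 |  12 | ebcbcaeaca
  19 |   5 | eccceceebcbcaeaca
  20 |   9 | eceebcbcaeaca
  21 |  11 | eebcbcaeaca

[21, 19, 17, 1, 15, 13, 2, 20, 16, 14, 6, 7, 8, 10, 3, 4, 18, 0, 12, 5, 9, 11]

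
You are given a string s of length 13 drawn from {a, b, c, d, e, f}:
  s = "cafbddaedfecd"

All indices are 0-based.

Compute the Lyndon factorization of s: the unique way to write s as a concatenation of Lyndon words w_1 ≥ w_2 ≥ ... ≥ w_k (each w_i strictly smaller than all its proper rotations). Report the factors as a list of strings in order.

["c", "afbdd", "aedfecd"]

emit factor 1: 'c' (i=0, period=1)
emit factor 2: 'afbdd' (i=1, period=5)
emit factor 3: 'aedfecd' (i=6, period=7)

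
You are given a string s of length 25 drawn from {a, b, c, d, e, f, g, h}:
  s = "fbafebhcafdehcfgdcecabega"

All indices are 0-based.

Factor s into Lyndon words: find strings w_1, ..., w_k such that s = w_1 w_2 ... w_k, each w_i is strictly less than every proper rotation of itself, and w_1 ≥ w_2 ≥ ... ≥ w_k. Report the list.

["f", "b", "afebhc", "afdehcfgdcec", "abeg", "a"]

emit factor 1: 'f' (i=0, period=1)
emit factor 2: 'b' (i=1, period=1)
emit factor 3: 'afebhc' (i=2, period=6)
emit factor 4: 'afdehcfgdcec' (i=8, period=12)
emit factor 5: 'abeg' (i=20, period=4)
emit factor 6: 'a' (i=24, period=1)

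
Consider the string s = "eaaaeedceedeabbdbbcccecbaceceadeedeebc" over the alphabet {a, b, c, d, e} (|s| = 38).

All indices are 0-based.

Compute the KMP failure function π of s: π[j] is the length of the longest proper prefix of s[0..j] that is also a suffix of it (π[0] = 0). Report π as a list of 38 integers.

[0, 0, 0, 0, 1, 1, 0, 0, 1, 1, 0, 1, 2, 0, 0, 0, 0, 0, 0, 0, 0, 1, 0, 0, 0, 0, 1, 0, 1, 2, 0, 1, 1, 0, 1, 1, 0, 0]

π[0] = 0
j=1 s[j]='a': π[1]=0 (border '')
j=2 s[j]='a': π[2]=0 (border '')
j=3 s[j]='a': π[3]=0 (border '')
j=4 s[j]='e': π[4]=1 (border 'e')
j=5 s[j]='e': k: 1→0; π[5]=1 (border 'e')
j=6 s[j]='d': k: 1→0; π[6]=0 (border '')
j=7 s[j]='c': π[7]=0 (border '')
j=8 s[j]='e': π[8]=1 (border 'e')
j=9 s[j]='e': k: 1→0; π[9]=1 (border 'e')
j=10 s[j]='d': k: 1→0; π[10]=0 (border '')
j=11 s[j]='e': π[11]=1 (border 'e')
j=12 s[j]='a': π[12]=2 (border 'ea')
j=13 s[j]='b': k: 2→0; π[13]=0 (border '')
j=14 s[j]='b': π[14]=0 (border '')
j=15 s[j]='d': π[15]=0 (border '')
j=16 s[j]='b': π[16]=0 (border '')
j=17 s[j]='b': π[17]=0 (border '')
j=18 s[j]='c': π[18]=0 (border '')
j=19 s[j]='c': π[19]=0 (border '')
j=20 s[j]='c': π[20]=0 (border '')
j=21 s[j]='e': π[21]=1 (border 'e')
j=22 s[j]='c': k: 1→0; π[22]=0 (border '')
j=23 s[j]='b': π[23]=0 (border '')
j=24 s[j]='a': π[24]=0 (border '')
j=25 s[j]='c': π[25]=0 (border '')
j=26 s[j]='e': π[26]=1 (border 'e')
j=27 s[j]='c': k: 1→0; π[27]=0 (border '')
j=28 s[j]='e': π[28]=1 (border 'e')
j=29 s[j]='a': π[29]=2 (border 'ea')
j=30 s[j]='d': k: 2→0; π[30]=0 (border '')
j=31 s[j]='e': π[31]=1 (border 'e')
j=32 s[j]='e': k: 1→0; π[32]=1 (border 'e')
j=33 s[j]='d': k: 1→0; π[33]=0 (border '')
j=34 s[j]='e': π[34]=1 (border 'e')
j=35 s[j]='e': k: 1→0; π[35]=1 (border 'e')
j=36 s[j]='b': k: 1→0; π[36]=0 (border '')
j=37 s[j]='c': π[37]=0 (border '')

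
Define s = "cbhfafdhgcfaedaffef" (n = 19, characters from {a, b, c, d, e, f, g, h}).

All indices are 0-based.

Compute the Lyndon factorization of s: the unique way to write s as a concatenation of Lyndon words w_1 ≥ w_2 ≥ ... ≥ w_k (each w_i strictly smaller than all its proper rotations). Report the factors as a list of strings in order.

["c", "bhf", "afdhgcf", "aedaffef"]

emit factor 1: 'c' (i=0, period=1)
emit factor 2: 'bhf' (i=1, period=3)
emit factor 3: 'afdhgcf' (i=4, period=7)
emit factor 4: 'aedaffef' (i=11, period=8)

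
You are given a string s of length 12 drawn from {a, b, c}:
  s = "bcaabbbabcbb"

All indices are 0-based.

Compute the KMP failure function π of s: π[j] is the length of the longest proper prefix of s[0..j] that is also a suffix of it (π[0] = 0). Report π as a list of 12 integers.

π[0] = 0
j=1 s[j]='c': π[1]=0 (border '')
j=2 s[j]='a': π[2]=0 (border '')
j=3 s[j]='a': π[3]=0 (border '')
j=4 s[j]='b': π[4]=1 (border 'b')
j=5 s[j]='b': k: 1→0; π[5]=1 (border 'b')
j=6 s[j]='b': k: 1→0; π[6]=1 (border 'b')
j=7 s[j]='a': k: 1→0; π[7]=0 (border '')
j=8 s[j]='b': π[8]=1 (border 'b')
j=9 s[j]='c': π[9]=2 (border 'bc')
j=10 s[j]='b': k: 2→0; π[10]=1 (border 'b')
j=11 s[j]='b': k: 1→0; π[11]=1 (border 'b')

[0, 0, 0, 0, 1, 1, 1, 0, 1, 2, 1, 1]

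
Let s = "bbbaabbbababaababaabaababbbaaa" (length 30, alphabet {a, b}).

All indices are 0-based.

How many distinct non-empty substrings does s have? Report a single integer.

359

rank→(start, suffix):
  0 → (29, 'a')
  1 → (28, 'aa')
  2 → (27, 'aaa')
  3 → (17, 'aabaababbbaaa')
  4 → (12, 'aababaabaababbbaaa')
  5 → (20, 'aababbbaaa')
  6 → (3, 'aabbbababaababaabaababbbaaa')
  7 → (15, 'abaabaababbbaaa')
  8 → (10, 'abaababaabaababbbaaa')
  9 → (18, 'abaababbbaaa')
  10 → (13, 'ababaabaababbbaaa')
  11 → (8, 'ababaababaabaababbbaaa')
  12 → (21, 'ababbbaaa')
  13 → (23, 'abbbaaa')
  14 → (4, 'abbbababaababaabaababbbaaa')
  15 → (26, 'baaa')
  16 → (16, 'baabaababbbaaa')
  17 → (11, 'baababaabaababbbaaa')
  18 → (19, 'baababbbaaa')
  19 → (2, 'baabbbababaababaabaababbbaaa')
  20 → (14, 'babaabaababbbaaa')
  21 → (9, 'babaababaabaababbbaaa')
  22 → (7, 'bababaababaabaababbbaaa')
  23 → (22, 'babbbaaa')
  24 → (25, 'bbaaa')
  25 → (1, 'bbaabbbababaababaabaababbbaaa')
  26 → (6, 'bbababaababaabaababbbaaa')
  27 → (24, 'bbbaaa')
  28 → (0, 'bbbaabbbababaababaabaababbbaaa')
  29 → (5, 'bbbababaababaabaababbbaaa')

SA = [29, 28, 27, 17, 12, 20, 3, 15, 10, 18, 13, 8, 21, 23, 4, 26, 16, 11, 19, 2, 14, 9, 7, 22, 25, 1, 6, 24, 0, 5]
rank  pair      lcp
   1  s[29:],s[28:]  1  'a'
   2  s[28:],s[27:]  2  'aa'
   3  s[27:],s[17:]  2  'aa'
   4  s[17:],s[12:]  4  'aaba'
   5  s[12:],s[20:]  5  'aabab'
   6  s[20:],s[3:]  3  'aab'
   7  s[3:],s[15:]  1  'a'
   8  s[15:],s[10:]  6  'abaaba'
   9  s[10:],s[18:]  7  'abaabab'
  10  s[18:],s[13:]  3  'aba'
  11  s[13:],s[8:]  8  'ababaaba'
  12  s[8:],s[21:]  4  'abab'
  13  s[21:],s[23:]  2  'ab'
  14  s[23:],s[4:]  5  'abbba'
  15  s[4:],s[26:]  0  ''
  16  s[26:],s[16:]  3  'baa'
  17  s[16:],s[11:]  5  'baaba'
  18  s[11:],s[19:]  6  'baabab'
  19  s[19:],s[2:]  4  'baab'
  20  s[2:],s[14:]  2  'ba'
  21  s[14:],s[9:]  7  'babaaba'
  22  s[9:],s[7:]  4  'baba'
  23  s[7:],s[22:]  3  'bab'
  24  s[22:],s[25:]  1  'b'
  25  s[25:],s[1:]  4  'bbaa'
  26  s[1:],s[6:]  3  'bba'
  27  s[6:],s[24:]  2  'bb'
  28  s[24:],s[0:]  5  'bbbaa'
  29  s[0:],s[5:]  4  'bbba'

n(n+1)/2 = 30·31/2 = 465
Σ LCP = 0 + 1 + 2 + 2 + 4 + 5 + 3 + 1 + 6 + 7 + 3 + 8 + 4 + 2 + 5 + 0 + 3 + 5 + 6 + 4 + 2 + 7 + 4 + 3 + 1 + 4 + 3 + 2 + 5 + 4 = 106
distinct = 465 − 106 = 359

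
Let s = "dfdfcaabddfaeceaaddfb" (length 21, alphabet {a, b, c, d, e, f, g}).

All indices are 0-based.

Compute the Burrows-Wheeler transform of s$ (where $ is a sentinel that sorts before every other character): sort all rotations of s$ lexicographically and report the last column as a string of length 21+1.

bceaaffafebaddf$cadddd

rank  rotation                last
    0  $dfdfcaabddfaeceaaddfb  b
    1  aabddfaeceaaddfb$dfdfc  c
    2  aaddfb$dfdfcaabddfaece  e
    3  abddfaeceaaddfb$dfdfca  a
    4  addfb$dfdfcaabddfaecea  a
    5  aeceaaddfb$dfdfcaabddf  f
    6  b$dfdfcaabddfaeceaaddf  f
    7  bddfaeceaaddfb$dfdfcaa  a
    8  caabddfaeceaaddfb$dfdf  f
    9  ceaaddfb$dfdfcaabddfae  e
   10  ddfaeceaaddfb$dfdfcaab  b
   11  ddfb$dfdfcaabddfaeceaa  a
   12  dfaeceaaddfb$dfdfcaabd  d
   13  dfb$dfdfcaabddfaeceaad  d
   14  dfcaabddfaeceaaddfb$df  f
   15  dfdfcaabddfaeceaaddfb$  $
   16  eaaddfb$dfdfcaabddfaec  c
   17  eceaaddfb$dfdfcaabddfa  a
   18  faeceaaddfb$dfdfcaabdd  d
   19  fb$dfdfcaabddfaeceaadd  d
   20  fcaabddfaeceaaddfb$dfd  d
   21  fdfcaabddfaeceaaddfb$d  d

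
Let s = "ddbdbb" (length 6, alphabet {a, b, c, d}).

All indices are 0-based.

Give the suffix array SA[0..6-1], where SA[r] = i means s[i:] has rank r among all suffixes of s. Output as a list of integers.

[5, 4, 2, 3, 1, 0]

rank→(start, suffix):
  0 → (5, 'b')
  1 → (4, 'bb')
  2 → (2, 'bdbb')
  3 → (3, 'dbb')
  4 → (1, 'dbdbb')
  5 → (0, 'ddbdbb')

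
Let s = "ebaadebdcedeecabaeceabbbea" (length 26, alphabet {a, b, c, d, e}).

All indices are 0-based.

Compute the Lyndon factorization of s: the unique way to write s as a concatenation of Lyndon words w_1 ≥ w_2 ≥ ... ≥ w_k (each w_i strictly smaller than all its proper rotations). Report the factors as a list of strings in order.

["e", "b", "aadebdcedeecabaeceabbbe", "a"]

emit factor 1: 'e' (i=0, period=1)
emit factor 2: 'b' (i=1, period=1)
emit factor 3: 'aadebdcedeecabaeceabbbe' (i=2, period=23)
emit factor 4: 'a' (i=25, period=1)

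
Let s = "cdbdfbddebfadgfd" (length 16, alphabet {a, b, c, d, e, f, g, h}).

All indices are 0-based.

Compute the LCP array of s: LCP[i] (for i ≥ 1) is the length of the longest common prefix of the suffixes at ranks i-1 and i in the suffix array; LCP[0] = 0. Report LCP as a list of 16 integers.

sorted suffixes:
  #0 SA[0]=11  'adgfd'
  #1 SA[1]=5  'bddebfadgfd'
  #2 SA[2]=2  'bdfbddebfadgfd'
  #3 SA[3]=9  'bfadgfd'
  #4 SA[4]=0  'cdbdfbddebfadgfd'
  #5 SA[5]=15  'd'
  #6 SA[6]=1  'dbdfbddebfadgfd'
  #7 SA[7]=6  'ddebfadgfd'
  #8 SA[8]=7  'debfadgfd'
  #9 SA[9]=3  'dfbddebfadgfd'
  #10 SA[10]=12  'dgfd'
  #11 SA[11]=8  'ebfadgfd'
  #12 SA[12]=10  'fadgfd'
  #13 SA[13]=4  'fbddebfadgfd'
  #14 SA[14]=14  'fd'
  #15 SA[15]=13  'gfd'

SA = [11, 5, 2, 9, 0, 15, 1, 6, 7, 3, 12, 8, 10, 4, 14, 13]
i: (SA[i-1],SA[i]) lcp shared
  1: (11,5) 0 ''
  2: (5,2) 2 'bd'
  3: (2,9) 1 'b'
  4: (9,0) 0 ''
  5: (0,15) 0 ''
  6: (15,1) 1 'd'
  7: (1,6) 1 'd'
  8: (6,7) 1 'd'
  9: (7,3) 1 'd'
  10: (3,12) 1 'd'
  11: (12,8) 0 ''
  12: (8,10) 0 ''
  13: (10,4) 1 'f'
  14: (4,14) 1 'f'
  15: (14,13) 0 ''

[0, 0, 2, 1, 0, 0, 1, 1, 1, 1, 1, 0, 0, 1, 1, 0]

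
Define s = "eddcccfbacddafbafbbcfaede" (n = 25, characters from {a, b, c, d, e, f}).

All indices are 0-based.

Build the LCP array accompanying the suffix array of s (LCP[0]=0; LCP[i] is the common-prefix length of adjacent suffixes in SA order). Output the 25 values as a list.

sorted suffixes:
  #0 SA[0]=8  'acddafbafbbcfaede'
  #1 SA[1]=21  'aede'
  #2 SA[2]=12  'afbafbbcfaede'
  #3 SA[3]=15  'afbbcfaede'
  #4 SA[4]=7  'bacddafbafbbcfaede'
  #5 SA[5]=14  'bafbbcfaede'
  #6 SA[6]=17  'bbcfaede'
  #7 SA[7]=18  'bcfaede'
  #8 SA[8]=3  'cccfbacddafbafbbcfaede'
  #9 SA[9]=4  'ccfbacddafbafbbcfaede'
  #10 SA[10]=9  'cddafbafbbcfaede'
  #11 SA[11]=19  'cfaede'
  #12 SA[12]=5  'cfbacddafbafbbcfaede'
  #13 SA[13]=11  'dafbafbbcfaede'
  #14 SA[14]=2  'dcccfbacddafbafbbcfaede'
  #15 SA[15]=10  'ddafbafbbcfaede'
  #16 SA[16]=1  'ddcccfbacddafbafbbcfaede'
  #17 SA[17]=23  'de'
  #18 SA[18]=24  'e'
  #19 SA[19]=0  'eddcccfbacddafbafbbcfaede'
  #20 SA[20]=22  'ede'
  #21 SA[21]=20  'faede'
  #22 SA[22]=6  'fbacddafbafbbcfaede'
  #23 SA[23]=13  'fbafbbcfaede'
  #24 SA[24]=16  'fbbcfaede'

SA = [8, 21, 12, 15, 7, 14, 17, 18, 3, 4, 9, 19, 5, 11, 2, 10, 1, 23, 24, 0, 22, 20, 6, 13, 16]
[i] adj suffixes → lcp
  [1] 8/21 → 1 ('a')
  [2] 21/12 → 1 ('a')
  [3] 12/15 → 3 ('afb')
  [4] 15/7 → 0 ('')
  [5] 7/14 → 2 ('ba')
  [6] 14/17 → 1 ('b')
  [7] 17/18 → 1 ('b')
  [8] 18/3 → 0 ('')
  [9] 3/4 → 2 ('cc')
  [10] 4/9 → 1 ('c')
  [11] 9/19 → 1 ('c')
  [12] 19/5 → 2 ('cf')
  [13] 5/11 → 0 ('')
  [14] 11/2 → 1 ('d')
  [15] 2/10 → 1 ('d')
  [16] 10/1 → 2 ('dd')
  [17] 1/23 → 1 ('d')
  [18] 23/24 → 0 ('')
  [19] 24/0 → 1 ('e')
  [20] 0/22 → 2 ('ed')
  [21] 22/20 → 0 ('')
  [22] 20/6 → 1 ('f')
  [23] 6/13 → 3 ('fba')
  [24] 13/16 → 2 ('fb')

[0, 1, 1, 3, 0, 2, 1, 1, 0, 2, 1, 1, 2, 0, 1, 1, 2, 1, 0, 1, 2, 0, 1, 3, 2]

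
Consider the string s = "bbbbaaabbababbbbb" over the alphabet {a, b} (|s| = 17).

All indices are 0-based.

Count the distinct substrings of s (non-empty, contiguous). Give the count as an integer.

117

rank→(start, suffix):
  0 → (4, 'aaabbababbbbb')
  1 → (5, 'aabbababbbbb')
  2 → (9, 'ababbbbb')
  3 → (6, 'abbababbbbb')
  4 → (11, 'abbbbb')
  5 → (16, 'b')
  6 → (3, 'baaabbababbbbb')
  7 → (8, 'bababbbbb')
  8 → (10, 'babbbbb')
  9 → (15, 'bb')
  10 → (2, 'bbaaabbababbbbb')
  11 → (7, 'bbababbbbb')
  12 → (14, 'bbb')
  13 → (1, 'bbbaaabbababbbbb')
  14 → (13, 'bbbb')
  15 → (0, 'bbbbaaabbababbbbb')
  16 → (12, 'bbbbb')

SA = [4, 5, 9, 6, 11, 16, 3, 8, 10, 15, 2, 7, 14, 1, 13, 0, 12]
rank  pair      lcp
   1  s[4:],s[5:]  2  'aa'
   2  s[5:],s[9:]  1  'a'
   3  s[9:],s[6:]  2  'ab'
   4  s[6:],s[11:]  3  'abb'
   5  s[11:],s[16:]  0  ''
   6  s[16:],s[3:]  1  'b'
   7  s[3:],s[8:]  2  'ba'
   8  s[8:],s[10:]  3  'bab'
   9  s[10:],s[15:]  1  'b'
  10  s[15:],s[2:]  2  'bb'
  11  s[2:],s[7:]  3  'bba'
  12  s[7:],s[14:]  2  'bb'
  13  s[14:],s[1:]  3  'bbb'
  14  s[1:],s[13:]  3  'bbb'
  15  s[13:],s[0:]  4  'bbbb'
  16  s[0:],s[12:]  4  'bbbb'

n(n+1)/2 = 17·18/2 = 153
Σ LCP = 0 + 2 + 1 + 2 + 3 + 0 + 1 + 2 + 3 + 1 + 2 + 3 + 2 + 3 + 3 + 4 + 4 = 36
distinct = 153 − 36 = 117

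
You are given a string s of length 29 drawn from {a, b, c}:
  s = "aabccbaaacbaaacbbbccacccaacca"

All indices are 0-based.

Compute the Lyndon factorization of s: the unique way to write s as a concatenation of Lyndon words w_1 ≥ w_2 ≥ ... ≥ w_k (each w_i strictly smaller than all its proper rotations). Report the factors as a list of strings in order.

emit factor 1: 'aabccb' (i=0, period=6)
emit factor 2: 'aaacbaaacbbbccacccaacc' (i=6, period=22)
emit factor 3: 'a' (i=28, period=1)

["aabccb", "aaacbaaacbbbccacccaacc", "a"]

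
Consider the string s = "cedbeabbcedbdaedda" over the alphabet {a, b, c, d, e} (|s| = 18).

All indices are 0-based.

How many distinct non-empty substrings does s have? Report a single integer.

sorted suffixes:
  #0 SA[0]=17  'a'
  #1 SA[1]=5  'abbcedbdaedda'
  #2 SA[2]=13  'aedda'
  #3 SA[3]=6  'bbcedbdaedda'
  #4 SA[4]=7  'bcedbdaedda'
  #5 SA[5]=11  'bdaedda'
  #6 SA[6]=3  'beabbcedbdaedda'
  #7 SA[7]=8  'cedbdaedda'
  #8 SA[8]=0  'cedbeabbcedbdaedda'
  #9 SA[9]=16  'da'
  #10 SA[10]=12  'daedda'
  #11 SA[11]=10  'dbdaedda'
  #12 SA[12]=2  'dbeabbcedbdaedda'
  #13 SA[13]=15  'dda'
  #14 SA[14]=4  'eabbcedbdaedda'
  #15 SA[15]=9  'edbdaedda'
  #16 SA[16]=1  'edbeabbcedbdaedda'
  #17 SA[17]=14  'edda'

SA = [17, 5, 13, 6, 7, 11, 3, 8, 0, 16, 12, 10, 2, 15, 4, 9, 1, 14]
[i] adj suffixes → lcp
  [1] 17/5 → 1 ('a')
  [2] 5/13 → 1 ('a')
  [3] 13/6 → 0 ('')
  [4] 6/7 → 1 ('b')
  [5] 7/11 → 1 ('b')
  [6] 11/3 → 1 ('b')
  [7] 3/8 → 0 ('')
  [8] 8/0 → 4 ('cedb')
  [9] 0/16 → 0 ('')
  [10] 16/12 → 2 ('da')
  [11] 12/10 → 1 ('d')
  [12] 10/2 → 2 ('db')
  [13] 2/15 → 1 ('d')
  [14] 15/4 → 0 ('')
  [15] 4/9 → 1 ('e')
  [16] 9/1 → 3 ('edb')
  [17] 1/14 → 2 ('ed')

n(n+1)/2 = 18·19/2 = 171
Σ LCP = 0 + 1 + 1 + 0 + 1 + 1 + 1 + 0 + 4 + 0 + 2 + 1 + 2 + 1 + 0 + 1 + 3 + 2 = 21
distinct = 171 − 21 = 150

150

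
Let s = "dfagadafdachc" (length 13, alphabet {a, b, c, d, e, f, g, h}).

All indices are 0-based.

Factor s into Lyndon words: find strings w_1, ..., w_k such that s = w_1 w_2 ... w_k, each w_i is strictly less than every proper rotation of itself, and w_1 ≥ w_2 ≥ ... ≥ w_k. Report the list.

["df", "ag", "adafd", "achc"]

emit factor 1: 'df' (i=0, period=2)
emit factor 2: 'ag' (i=2, period=2)
emit factor 3: 'adafd' (i=4, period=5)
emit factor 4: 'achc' (i=9, period=4)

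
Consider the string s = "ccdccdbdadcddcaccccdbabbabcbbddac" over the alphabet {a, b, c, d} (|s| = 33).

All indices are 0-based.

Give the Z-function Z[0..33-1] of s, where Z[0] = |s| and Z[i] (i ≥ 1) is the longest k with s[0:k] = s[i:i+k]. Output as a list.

[33, 1, 0, 3, 1, 0, 0, 0, 0, 0, 1, 0, 0, 1, 0, 2, 2, 3, 1, 0, 0, 0, 0, 0, 0, 0, 1, 0, 0, 0, 0, 0, 1]

Z[0]=33
i=1: fresh scan; Z[1]=1 grow→box=[1,2)
i=2: fresh scan; Z[2]=0
i=3: fresh scan; Z[3]=3 grow→box=[3,6)
i=4: min(r-i=2, Z[1]=1)=1; Z[4]=1
i=5: min(r-i=1, Z[2]=0)=0; Z[5]=0
i=6: fresh scan; Z[6]=0
i=7: fresh scan; Z[7]=0
i=8: fresh scan; Z[8]=0
i=9: fresh scan; Z[9]=0
i=10: fresh scan; Z[10]=1 grow→box=[10,11)
i=11: fresh scan; Z[11]=0
i=12: fresh scan; Z[12]=0
i=13: fresh scan; Z[13]=1 grow→box=[13,14)
i=14: fresh scan; Z[14]=0
i=15: fresh scan; Z[15]=2 grow→box=[15,17)
i=16: min(r-i=1, Z[1]=1)=1; Z[16]=2 grow→box=[16,18)
i=17: min(r-i=1, Z[1]=1)=1; Z[17]=3 grow→box=[17,20)
i=18: min(r-i=2, Z[1]=1)=1; Z[18]=1
i=19: min(r-i=1, Z[2]=0)=0; Z[19]=0
i=20: fresh scan; Z[20]=0
i=21: fresh scan; Z[21]=0
i=22: fresh scan; Z[22]=0
i=23: fresh scan; Z[23]=0
i=24: fresh scan; Z[24]=0
i=25: fresh scan; Z[25]=0
i=26: fresh scan; Z[26]=1 grow→box=[26,27)
i=27: fresh scan; Z[27]=0
i=28: fresh scan; Z[28]=0
i=29: fresh scan; Z[29]=0
i=30: fresh scan; Z[30]=0
i=31: fresh scan; Z[31]=0
i=32: fresh scan; Z[32]=1 grow→box=[32,33)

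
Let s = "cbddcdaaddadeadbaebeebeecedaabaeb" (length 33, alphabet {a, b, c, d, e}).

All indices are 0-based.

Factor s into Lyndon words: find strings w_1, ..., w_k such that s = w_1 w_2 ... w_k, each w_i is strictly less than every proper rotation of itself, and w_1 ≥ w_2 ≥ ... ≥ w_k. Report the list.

["c", "bddcd", "aaddadeadbaebeebeeced", "aabaeb"]

emit factor 1: 'c' (i=0, period=1)
emit factor 2: 'bddcd' (i=1, period=5)
emit factor 3: 'aaddadeadbaebeebeeced' (i=6, period=21)
emit factor 4: 'aabaeb' (i=27, period=6)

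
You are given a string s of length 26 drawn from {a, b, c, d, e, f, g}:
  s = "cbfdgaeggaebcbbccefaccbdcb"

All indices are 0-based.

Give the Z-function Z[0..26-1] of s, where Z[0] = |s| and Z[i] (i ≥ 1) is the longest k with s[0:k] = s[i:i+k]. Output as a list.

Z[0]=26
i=1: fresh scan; Z[1]=0
i=2: fresh scan; Z[2]=0
i=3: fresh scan; Z[3]=0
i=4: fresh scan; Z[4]=0
i=5: fresh scan; Z[5]=0
i=6: fresh scan; Z[6]=0
i=7: fresh scan; Z[7]=0
i=8: fresh scan; Z[8]=0
i=9: fresh scan; Z[9]=0
i=10: fresh scan; Z[10]=0
i=11: fresh scan; Z[11]=0
i=12: fresh scan; Z[12]=2 extend→box=[12,14)
i=13: min(r-i=1, Z[1]=0)=0; Z[13]=0
i=14: fresh scan; Z[14]=0
i=15: fresh scan; Z[15]=1 extend→box=[15,16)
i=16: fresh scan; Z[16]=1 extend→box=[16,17)
i=17: fresh scan; Z[17]=0
i=18: fresh scan; Z[18]=0
i=19: fresh scan; Z[19]=0
i=20: fresh scan; Z[20]=1 extend→box=[20,21)
i=21: fresh scan; Z[21]=2 extend→box=[21,23)
i=22: min(r-i=1, Z[1]=0)=0; Z[22]=0
i=23: fresh scan; Z[23]=0
i=24: fresh scan; Z[24]=2 extend→box=[24,26)
i=25: min(r-i=1, Z[1]=0)=0; Z[25]=0

[26, 0, 0, 0, 0, 0, 0, 0, 0, 0, 0, 0, 2, 0, 0, 1, 1, 0, 0, 0, 1, 2, 0, 0, 2, 0]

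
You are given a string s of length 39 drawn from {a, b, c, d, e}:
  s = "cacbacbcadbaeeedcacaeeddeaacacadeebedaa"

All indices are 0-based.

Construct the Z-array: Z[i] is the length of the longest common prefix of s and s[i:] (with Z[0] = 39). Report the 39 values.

Z[0]=39
i=1: i≥r, start 0; Z[1]=0
i=2: i≥r, start 0; Z[2]=1 extend→box=[2,3)
i=3: i≥r, start 0; Z[3]=0
i=4: i≥r, start 0; Z[4]=0
i=5: i≥r, start 0; Z[5]=1 extend→box=[5,6)
i=6: i≥r, start 0; Z[6]=0
i=7: i≥r, start 0; Z[7]=2 extend→box=[7,9)
i=8: min(r-i=1, Z[1]=0)=0; Z[8]=0
i=9: i≥r, start 0; Z[9]=0
i=10: i≥r, start 0; Z[10]=0
i=11: i≥r, start 0; Z[11]=0
i=12: i≥r, start 0; Z[12]=0
i=13: i≥r, start 0; Z[13]=0
i=14: i≥r, start 0; Z[14]=0
i=15: i≥r, start 0; Z[15]=0
i=16: i≥r, start 0; Z[16]=3 extend→box=[16,19)
i=17: min(r-i=2, Z[1]=0)=0; Z[17]=0
i=18: min(r-i=1, Z[2]=1)=1; Z[18]=2 extend→box=[18,20)
i=19: min(r-i=1, Z[1]=0)=0; Z[19]=0
i=20: i≥r, start 0; Z[20]=0
i=21: i≥r, start 0; Z[21]=0
i=22: i≥r, start 0; Z[22]=0
i=23: i≥r, start 0; Z[23]=0
i=24: i≥r, start 0; Z[24]=0
i=25: i≥r, start 0; Z[25]=0
i=26: i≥r, start 0; Z[26]=0
i=27: i≥r, start 0; Z[27]=3 extend→box=[27,30)
i=28: min(r-i=2, Z[1]=0)=0; Z[28]=0
i=29: min(r-i=1, Z[2]=1)=1; Z[29]=2 extend→box=[29,31)
i=30: min(r-i=1, Z[1]=0)=0; Z[30]=0
i=31: i≥r, start 0; Z[31]=0
i=32: i≥r, start 0; Z[32]=0
i=33: i≥r, start 0; Z[33]=0
i=34: i≥r, start 0; Z[34]=0
i=35: i≥r, start 0; Z[35]=0
i=36: i≥r, start 0; Z[36]=0
i=37: i≥r, start 0; Z[37]=0
i=38: i≥r, start 0; Z[38]=0

[39, 0, 1, 0, 0, 1, 0, 2, 0, 0, 0, 0, 0, 0, 0, 0, 3, 0, 2, 0, 0, 0, 0, 0, 0, 0, 0, 3, 0, 2, 0, 0, 0, 0, 0, 0, 0, 0, 0]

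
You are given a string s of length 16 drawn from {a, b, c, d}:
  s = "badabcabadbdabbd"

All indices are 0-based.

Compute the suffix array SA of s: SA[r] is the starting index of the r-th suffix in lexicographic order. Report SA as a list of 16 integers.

[6, 12, 3, 1, 8, 0, 7, 13, 4, 14, 10, 5, 15, 11, 2, 9]

rank→(start, suffix):
  0 → (6, 'abadbdabbd')
  1 → (12, 'abbd')
  2 → (3, 'abcabadbdabbd')
  3 → (1, 'adabcabadbdabbd')
  4 → (8, 'adbdabbd')
  5 → (0, 'badabcabadbdabbd')
  6 → (7, 'badbdabbd')
  7 → (13, 'bbd')
  8 → (4, 'bcabadbdabbd')
  9 → (14, 'bd')
  10 → (10, 'bdabbd')
  11 → (5, 'cabadbdabbd')
  12 → (15, 'd')
  13 → (11, 'dabbd')
  14 → (2, 'dabcabadbdabbd')
  15 → (9, 'dbdabbd')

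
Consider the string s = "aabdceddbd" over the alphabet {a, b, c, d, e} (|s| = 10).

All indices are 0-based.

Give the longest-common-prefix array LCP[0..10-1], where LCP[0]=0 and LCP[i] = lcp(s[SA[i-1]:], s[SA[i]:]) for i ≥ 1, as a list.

[0, 1, 0, 2, 0, 0, 1, 1, 1, 0]

rank→(start, suffix):
  0 → (0, 'aabdceddbd')
  1 → (1, 'abdceddbd')
  2 → (8, 'bd')
  3 → (2, 'bdceddbd')
  4 → (4, 'ceddbd')
  5 → (9, 'd')
  6 → (7, 'dbd')
  7 → (3, 'dceddbd')
  8 → (6, 'ddbd')
  9 → (5, 'eddbd')

SA = [0, 1, 8, 2, 4, 9, 7, 3, 6, 5]
i: (SA[i-1],SA[i]) lcp shared
  1: (0,1) 1 'a'
  2: (1,8) 0 ''
  3: (8,2) 2 'bd'
  4: (2,4) 0 ''
  5: (4,9) 0 ''
  6: (9,7) 1 'd'
  7: (7,3) 1 'd'
  8: (3,6) 1 'd'
  9: (6,5) 0 ''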